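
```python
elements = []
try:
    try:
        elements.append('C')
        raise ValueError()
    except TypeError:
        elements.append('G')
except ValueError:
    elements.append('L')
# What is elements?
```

Step-by-step execution trace:
1. Inner try: `elements.append('C')` → elements = ['C'].
2. `raise ValueError()` raises ValueError.
3. Inner `except TypeError` does not match ValueError; exception propagates to outer try.
4. Outer `except ValueError` matches → `elements.append('L')` → elements = ['C', 'L'].
Result: ['C', 'L']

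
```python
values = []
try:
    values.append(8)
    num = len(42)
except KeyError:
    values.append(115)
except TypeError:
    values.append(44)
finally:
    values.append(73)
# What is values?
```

Step-by-step execution trace:
1. try: `values.append(8)` → values = [8].
2. `num = len(42)` raises TypeError.
3. `except KeyError` does not match TypeError; skipped.
4. `except TypeError` matches → `values.append(44)` → values = [8, 44].
5. finally always runs: `values.append(73)` → values = [8, 44, 73].
Result: [8, 44, 73]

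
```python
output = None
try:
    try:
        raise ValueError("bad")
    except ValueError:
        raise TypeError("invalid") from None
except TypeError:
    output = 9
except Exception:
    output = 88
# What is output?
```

Step-by-step execution trace:
1. Inner try raises ValueError; inner `except ValueError` catches it.
2. `raise TypeError(...) from None` raises TypeError (from None suppresses __context__, but the active exception is still TypeError).
3. Outer `except TypeError` matches → output = 9.
4. `except Exception` is not reached.
Result: 9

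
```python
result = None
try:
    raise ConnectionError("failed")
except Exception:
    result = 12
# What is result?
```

Step-by-step execution trace:
1. `raise ConnectionError(...)` raises ConnectionError.
2. `except Exception` matches (ConnectionError is a subclass of Exception) → result = 12.
Result: 12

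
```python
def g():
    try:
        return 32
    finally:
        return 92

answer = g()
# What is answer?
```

Step-by-step execution trace:
1. `g()` enters try: `return 32` sets pending return value 32.
2. Before returning, `finally: return 92` runs and overrides the pending return.
3. g() returns 92 → answer = 92.
Result: 92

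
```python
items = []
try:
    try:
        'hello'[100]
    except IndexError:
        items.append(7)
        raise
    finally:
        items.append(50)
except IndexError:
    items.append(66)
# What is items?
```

Step-by-step execution trace:
1. Inner try: `'hello'[100]` raises IndexError.
2. Inner `except IndexError` matches → `items.append(7)` → items = [7].
3. bare `raise` re-raises IndexError.
4. Inner `finally` runs during unwinding: `items.append(50)` → items = [7, 50].
5. Outer `except IndexError` matches → `items.append(66)` → items = [7, 50, 66].
Result: [7, 50, 66]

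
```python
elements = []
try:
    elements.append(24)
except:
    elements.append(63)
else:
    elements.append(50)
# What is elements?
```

Step-by-step execution trace:
1. try: `elements.append(24)` → elements = [24]. No exception raised.
2. `except` is skipped.
3. `else` runs (try completed without exception): `elements.append(50)` → elements = [24, 50].
Result: [24, 50]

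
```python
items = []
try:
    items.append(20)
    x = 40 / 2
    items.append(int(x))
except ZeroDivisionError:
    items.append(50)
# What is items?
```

Step-by-step execution trace:
1. try: `items.append(20)` → items = [20].
2. `x = 40 / 2` → x = 20.0. No exception raised.
3. `items.append(int(x))` → items = [20, 20].
4. `except ZeroDivisionError` is skipped (no exception was raised).
Result: [20, 20]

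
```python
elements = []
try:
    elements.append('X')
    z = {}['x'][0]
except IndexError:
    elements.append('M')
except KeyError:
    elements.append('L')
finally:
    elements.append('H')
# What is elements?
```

Step-by-step execution trace:
1. try: `elements.append('X')` → elements = ['X'].
2. `z = {}['x'][0]` raises KeyError.
3. `except IndexError` does not match KeyError; skipped.
4. `except KeyError` matches → `elements.append('L')` → elements = ['X', 'L'].
5. finally always runs: `elements.append('H')` → elements = ['X', 'L', 'H'].
Result: ['X', 'L', 'H']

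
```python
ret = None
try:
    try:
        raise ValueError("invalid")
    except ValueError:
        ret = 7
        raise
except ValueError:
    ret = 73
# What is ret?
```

Step-by-step execution trace:
1. Inner try: `raise ValueError("invalid")` raises ValueError.
2. Inner `except ValueError` matches → ret = 7.
3. bare `raise` re-raises the same ValueError.
4. Outer `except ValueError` matches → ret = 73.
Result: 73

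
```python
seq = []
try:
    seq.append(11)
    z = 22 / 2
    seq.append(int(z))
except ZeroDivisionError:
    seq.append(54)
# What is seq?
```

Step-by-step execution trace:
1. try: `seq.append(11)` → seq = [11].
2. `z = 22 / 2` → z = 11.0. No exception raised.
3. `seq.append(int(z))` → seq = [11, 11].
4. `except ZeroDivisionError` is skipped (no exception was raised).
Result: [11, 11]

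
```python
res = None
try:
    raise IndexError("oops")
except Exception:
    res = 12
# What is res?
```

Step-by-step execution trace:
1. `raise IndexError(...)` raises IndexError.
2. `except Exception` matches (IndexError is a subclass of Exception) → res = 12.
Result: 12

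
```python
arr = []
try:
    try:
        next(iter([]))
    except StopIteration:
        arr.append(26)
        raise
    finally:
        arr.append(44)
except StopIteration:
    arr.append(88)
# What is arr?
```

Step-by-step execution trace:
1. Inner try: `next(iter([]))` raises StopIteration.
2. Inner `except StopIteration` matches → `arr.append(26)` → arr = [26].
3. bare `raise` re-raises StopIteration.
4. Inner `finally` runs during unwinding: `arr.append(44)` → arr = [26, 44].
5. Outer `except StopIteration` matches → `arr.append(88)` → arr = [26, 44, 88].
Result: [26, 44, 88]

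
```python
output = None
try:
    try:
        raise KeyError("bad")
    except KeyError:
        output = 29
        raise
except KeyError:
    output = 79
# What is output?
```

Step-by-step execution trace:
1. Inner try: `raise KeyError("bad")` raises KeyError.
2. Inner `except KeyError` matches → output = 29.
3. bare `raise` re-raises the same KeyError.
4. Outer `except KeyError` matches → output = 79.
Result: 79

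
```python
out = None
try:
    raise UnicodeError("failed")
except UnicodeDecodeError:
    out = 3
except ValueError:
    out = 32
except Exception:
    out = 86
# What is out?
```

Step-by-step execution trace:
1. `raise UnicodeError(...)` raises UnicodeError.
2. `except UnicodeDecodeError` does not match (UnicodeError is not a subclass of UnicodeDecodeError); skipped.
3. `except ValueError` matches (UnicodeError is a subclass of ValueError) → out = 32.
4. `except Exception` is not reached.
Result: 32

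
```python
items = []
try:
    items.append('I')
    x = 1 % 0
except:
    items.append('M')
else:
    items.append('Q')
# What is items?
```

Step-by-step execution trace:
1. try: `items.append('I')` → items = ['I'].
2. `x = 1 % 0` raises ZeroDivisionError.
3. bare `except` matches → `items.append('M')` → items = ['I', 'M'].
4. `else` is skipped (an exception was raised).
Result: ['I', 'M']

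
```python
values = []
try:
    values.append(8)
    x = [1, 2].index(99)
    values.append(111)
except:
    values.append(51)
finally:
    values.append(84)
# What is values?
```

Step-by-step execution trace:
1. try: `values.append(8)` → values = [8].
2. `x = [1, 2].index(99)` raises ValueError; `values.append(111)` is not reached.
3. bare `except` matches → `values.append(51)` → values = [8, 51].
4. finally always runs: `values.append(84)` → values = [8, 51, 84].
Result: [8, 51, 84]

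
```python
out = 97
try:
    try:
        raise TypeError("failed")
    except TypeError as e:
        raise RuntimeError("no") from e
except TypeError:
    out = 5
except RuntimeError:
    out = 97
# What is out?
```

Step-by-step execution trace:
1. Inner try raises TypeError; inner `except TypeError as e` catches it.
2. `raise RuntimeError(...) from e` raises RuntimeError (TypeError is attached as __cause__, but only RuntimeError is active).
3. Outer `except TypeError` does not match RuntimeError; skipped.
4. Outer `except RuntimeError` matches → out = 97.
Result: 97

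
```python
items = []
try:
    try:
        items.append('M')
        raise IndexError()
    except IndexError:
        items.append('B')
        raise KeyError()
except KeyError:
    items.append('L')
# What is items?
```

Step-by-step execution trace:
1. Inner try: `items.append('M')` → items = ['M'].
2. `raise IndexError()` raises IndexError.
3. Inner `except IndexError` matches → `items.append('B')` → items = ['M', 'B'].
4. `raise KeyError()` raises KeyError; propagates to outer try.
5. Outer `except KeyError` matches → `items.append('L')` → items = ['M', 'B', 'L'].
Result: ['M', 'B', 'L']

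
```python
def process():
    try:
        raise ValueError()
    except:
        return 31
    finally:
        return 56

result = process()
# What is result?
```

Step-by-step execution trace:
1. `process()` enters try: `raise ValueError()` raises ValueError.
2. bare `except` matches → `return 31` sets pending return value 31.
3. Before returning, `finally: return 56` runs and overrides the pending return.
4. process() returns 56 → result = 56.
Result: 56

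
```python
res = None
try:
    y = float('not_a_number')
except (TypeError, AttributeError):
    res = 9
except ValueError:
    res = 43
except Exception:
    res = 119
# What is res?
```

Step-by-step execution trace:
1. `y = float('not_a_number')` raises ValueError.
2. `except (TypeError, AttributeError)` does not match ValueError; skipped.
3. `except ValueError` matches (exact type match) → res = 43.
4. `except Exception` is not reached.
Result: 43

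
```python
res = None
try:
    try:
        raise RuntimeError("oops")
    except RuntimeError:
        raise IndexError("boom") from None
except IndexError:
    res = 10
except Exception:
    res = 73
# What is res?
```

Step-by-step execution trace:
1. Inner try raises RuntimeError; inner `except RuntimeError` catches it.
2. `raise IndexError(...) from None` raises IndexError (from None suppresses __context__, but the active exception is still IndexError).
3. Outer `except IndexError` matches → res = 10.
4. `except Exception` is not reached.
Result: 10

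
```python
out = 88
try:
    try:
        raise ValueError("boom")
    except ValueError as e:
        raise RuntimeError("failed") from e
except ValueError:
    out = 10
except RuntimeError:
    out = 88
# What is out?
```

Step-by-step execution trace:
1. Inner try raises ValueError; inner `except ValueError as e` catches it.
2. `raise RuntimeError(...) from e` raises RuntimeError (ValueError is attached as __cause__, but only RuntimeError is active).
3. Outer `except ValueError` does not match RuntimeError; skipped.
4. Outer `except RuntimeError` matches → out = 88.
Result: 88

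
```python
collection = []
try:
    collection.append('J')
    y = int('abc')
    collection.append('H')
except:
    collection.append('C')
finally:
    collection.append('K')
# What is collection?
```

Step-by-step execution trace:
1. try: `collection.append('J')` → collection = ['J'].
2. `y = int('abc')` raises ValueError; `collection.append('H')` is not reached.
3. bare `except` matches → `collection.append('C')` → collection = ['J', 'C'].
4. finally always runs: `collection.append('K')` → collection = ['J', 'C', 'K'].
Result: ['J', 'C', 'K']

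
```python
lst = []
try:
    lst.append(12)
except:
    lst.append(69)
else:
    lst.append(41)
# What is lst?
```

Step-by-step execution trace:
1. try: `lst.append(12)` → lst = [12]. No exception raised.
2. `except` is skipped.
3. `else` runs (try completed without exception): `lst.append(41)` → lst = [12, 41].
Result: [12, 41]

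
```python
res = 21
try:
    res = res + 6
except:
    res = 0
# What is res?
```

Step-by-step execution trace:
1. res starts at 21.
2. try: `res = res + 6` → res = 27. No exception raised.
3. `except` is skipped.
Result: 27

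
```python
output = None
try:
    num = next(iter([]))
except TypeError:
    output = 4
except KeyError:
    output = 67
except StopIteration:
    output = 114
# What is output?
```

Step-by-step execution trace:
1. `num = next(iter([]))` raises StopIteration.
2. `except TypeError` does not match StopIteration; skipped.
3. `except KeyError` does not match StopIteration; skipped.
4. `except StopIteration` matches → output = 114.
Result: 114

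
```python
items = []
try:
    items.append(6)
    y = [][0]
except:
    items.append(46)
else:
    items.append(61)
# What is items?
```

Step-by-step execution trace:
1. try: `items.append(6)` → items = [6].
2. `y = [][0]` raises IndexError.
3. bare `except` matches → `items.append(46)` → items = [6, 46].
4. `else` is skipped (an exception was raised).
Result: [6, 46]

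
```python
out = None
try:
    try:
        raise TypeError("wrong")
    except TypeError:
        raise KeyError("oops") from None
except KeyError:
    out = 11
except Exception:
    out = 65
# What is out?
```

Step-by-step execution trace:
1. Inner try raises TypeError; inner `except TypeError` catches it.
2. `raise KeyError(...) from None` raises KeyError (from None suppresses __context__, but the active exception is still KeyError).
3. Outer `except KeyError` matches → out = 11.
4. `except Exception` is not reached.
Result: 11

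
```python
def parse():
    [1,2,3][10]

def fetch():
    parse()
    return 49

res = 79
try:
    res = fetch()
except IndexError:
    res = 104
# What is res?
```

Step-by-step execution trace:
1. res starts at 79.
2. try: `fetch()` calls `parse()`.
3. `parse()` evaluates `[1,2,3][10]`, which raises IndexError; it propagates through fetch (uncaught).
4. `return 49` in fetch is not reached; the assignment to res does not complete.
5. `except IndexError` matches → res = 104.
Result: 104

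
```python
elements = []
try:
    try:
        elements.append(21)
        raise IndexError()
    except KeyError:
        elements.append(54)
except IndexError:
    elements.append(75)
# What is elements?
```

Step-by-step execution trace:
1. Inner try: `elements.append(21)` → elements = [21].
2. `raise IndexError()` raises IndexError.
3. Inner `except KeyError` does not match IndexError; exception propagates to outer try.
4. Outer `except IndexError` matches → `elements.append(75)` → elements = [21, 75].
Result: [21, 75]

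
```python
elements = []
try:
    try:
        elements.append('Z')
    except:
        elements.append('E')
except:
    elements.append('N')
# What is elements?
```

Step-by-step execution trace:
1. Inner try: `elements.append('Z')` → elements = ['Z']. No exception raised.
2. Inner `except` is skipped.
3. Inner try completes normally; outer `except` is skipped.
Result: ['Z']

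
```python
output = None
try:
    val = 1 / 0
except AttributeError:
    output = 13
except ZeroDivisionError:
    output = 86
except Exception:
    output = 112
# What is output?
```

Step-by-step execution trace:
1. `val = 1 / 0` raises ZeroDivisionError.
2. `except AttributeError` does not match ZeroDivisionError; skipped.
3. `except ZeroDivisionError` matches → output = 86.
4. Remaining except clauses are skipped.
Result: 86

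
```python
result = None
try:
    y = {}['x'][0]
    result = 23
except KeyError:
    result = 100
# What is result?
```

Step-by-step execution trace:
1. `y = {}['x'][0]` raises KeyError.
2. `result = 23` is not reached.
3. `except KeyError` matches → result = 100.
Result: 100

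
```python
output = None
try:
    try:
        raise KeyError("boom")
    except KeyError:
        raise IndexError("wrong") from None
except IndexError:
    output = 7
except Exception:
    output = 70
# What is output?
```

Step-by-step execution trace:
1. Inner try raises KeyError; inner `except KeyError` catches it.
2. `raise IndexError(...) from None` raises IndexError (from None suppresses __context__, but the active exception is still IndexError).
3. Outer `except IndexError` matches → output = 7.
4. `except Exception` is not reached.
Result: 7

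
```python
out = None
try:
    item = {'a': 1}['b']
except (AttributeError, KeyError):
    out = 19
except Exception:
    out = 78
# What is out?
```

Step-by-step execution trace:
1. `item = {'a': 1}['b']` raises KeyError.
2. `except (AttributeError, KeyError)` matches (KeyError is in the tuple) → out = 19.
3. `except Exception` is not reached.
Result: 19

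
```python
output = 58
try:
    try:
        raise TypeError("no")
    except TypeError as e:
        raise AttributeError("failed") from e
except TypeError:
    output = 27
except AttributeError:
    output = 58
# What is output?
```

Step-by-step execution trace:
1. Inner try raises TypeError; inner `except TypeError as e` catches it.
2. `raise AttributeError(...) from e` raises AttributeError (TypeError is attached as __cause__, but only AttributeError is active).
3. Outer `except TypeError` does not match AttributeError; skipped.
4. Outer `except AttributeError` matches → output = 58.
Result: 58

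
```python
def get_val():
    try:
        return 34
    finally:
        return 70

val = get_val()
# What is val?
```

Step-by-step execution trace:
1. `get_val()` enters try: `return 34` sets pending return value 34.
2. Before returning, `finally: return 70` runs and overrides the pending return.
3. get_val() returns 70 → val = 70.
Result: 70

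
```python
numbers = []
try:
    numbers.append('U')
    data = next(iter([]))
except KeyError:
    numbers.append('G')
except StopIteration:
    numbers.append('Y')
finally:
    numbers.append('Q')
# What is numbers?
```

Step-by-step execution trace:
1. try: `numbers.append('U')` → numbers = ['U'].
2. `data = next(iter([]))` raises StopIteration.
3. `except KeyError` does not match StopIteration; skipped.
4. `except StopIteration` matches → `numbers.append('Y')` → numbers = ['U', 'Y'].
5. finally always runs: `numbers.append('Q')` → numbers = ['U', 'Y', 'Q'].
Result: ['U', 'Y', 'Q']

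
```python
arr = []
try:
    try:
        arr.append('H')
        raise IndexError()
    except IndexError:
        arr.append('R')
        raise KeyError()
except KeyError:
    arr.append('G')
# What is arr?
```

Step-by-step execution trace:
1. Inner try: `arr.append('H')` → arr = ['H'].
2. `raise IndexError()` raises IndexError.
3. Inner `except IndexError` matches → `arr.append('R')` → arr = ['H', 'R'].
4. `raise KeyError()` raises KeyError; propagates to outer try.
5. Outer `except KeyError` matches → `arr.append('G')` → arr = ['H', 'R', 'G'].
Result: ['H', 'R', 'G']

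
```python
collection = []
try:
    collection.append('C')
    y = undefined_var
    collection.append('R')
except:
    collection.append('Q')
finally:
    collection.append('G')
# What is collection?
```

Step-by-step execution trace:
1. try: `collection.append('C')` → collection = ['C'].
2. `y = undefined_var` raises NameError; `collection.append('R')` is not reached.
3. bare `except` matches → `collection.append('Q')` → collection = ['C', 'Q'].
4. finally always runs: `collection.append('G')` → collection = ['C', 'Q', 'G'].
Result: ['C', 'Q', 'G']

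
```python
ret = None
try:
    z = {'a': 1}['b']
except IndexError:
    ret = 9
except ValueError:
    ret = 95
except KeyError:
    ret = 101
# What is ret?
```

Step-by-step execution trace:
1. `z = {'a': 1}['b']` raises KeyError.
2. `except IndexError` does not match KeyError; skipped.
3. `except ValueError` does not match KeyError; skipped.
4. `except KeyError` matches → ret = 101.
Result: 101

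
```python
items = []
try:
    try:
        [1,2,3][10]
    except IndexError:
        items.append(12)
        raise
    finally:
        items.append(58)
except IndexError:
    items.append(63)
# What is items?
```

Step-by-step execution trace:
1. Inner try: `[1,2,3][10]` raises IndexError.
2. Inner `except IndexError` matches → `items.append(12)` → items = [12].
3. bare `raise` re-raises IndexError.
4. Inner `finally` runs during unwinding: `items.append(58)` → items = [12, 58].
5. Outer `except IndexError` matches → `items.append(63)` → items = [12, 58, 63].
Result: [12, 58, 63]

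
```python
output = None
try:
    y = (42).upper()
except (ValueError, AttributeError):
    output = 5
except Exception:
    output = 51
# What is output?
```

Step-by-step execution trace:
1. `y = (42).upper()` raises AttributeError.
2. `except (ValueError, AttributeError)` matches (AttributeError is in the tuple) → output = 5.
3. `except Exception` is not reached.
Result: 5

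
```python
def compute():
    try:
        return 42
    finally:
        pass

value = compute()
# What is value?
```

Step-by-step execution trace:
1. `compute()` enters try: `return 42` sets pending return value 42.
2. Before returning, `finally: pass` runs (no effect).
3. compute() returns 42 → value = 42.
Result: 42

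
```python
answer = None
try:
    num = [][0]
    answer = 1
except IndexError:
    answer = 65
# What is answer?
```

Step-by-step execution trace:
1. `num = [][0]` raises IndexError.
2. `answer = 1` is not reached.
3. `except IndexError` matches → answer = 65.
Result: 65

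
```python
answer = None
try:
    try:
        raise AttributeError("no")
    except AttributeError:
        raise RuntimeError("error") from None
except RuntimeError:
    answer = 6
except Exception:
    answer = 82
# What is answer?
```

Step-by-step execution trace:
1. Inner try raises AttributeError; inner `except AttributeError` catches it.
2. `raise RuntimeError(...) from None` raises RuntimeError (from None suppresses __context__, but the active exception is still RuntimeError).
3. Outer `except RuntimeError` matches → answer = 6.
4. `except Exception` is not reached.
Result: 6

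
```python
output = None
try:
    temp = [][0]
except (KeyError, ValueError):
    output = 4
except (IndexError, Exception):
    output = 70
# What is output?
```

Step-by-step execution trace:
1. `temp = [][0]` raises IndexError.
2. `except (KeyError, ValueError)` does not match IndexError; skipped.
3. `except (IndexError, Exception)` matches (IndexError is in the tuple) → output = 70.
Result: 70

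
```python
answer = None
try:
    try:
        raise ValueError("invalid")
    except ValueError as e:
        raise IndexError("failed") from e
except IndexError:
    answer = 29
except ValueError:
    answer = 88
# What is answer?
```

Step-by-step execution trace:
1. Inner try raises ValueError; inner `except ValueError as e` catches it.
2. `raise IndexError(...) from e` raises IndexError (ValueError is attached as __cause__, but only IndexError is active).
3. Outer `except IndexError` matches → answer = 29.
4. `except ValueError` is not reached.
Result: 29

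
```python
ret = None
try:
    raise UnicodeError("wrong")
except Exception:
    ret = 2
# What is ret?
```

Step-by-step execution trace:
1. `raise UnicodeError(...)` raises UnicodeError.
2. `except Exception` matches (UnicodeError is a subclass of Exception) → ret = 2.
Result: 2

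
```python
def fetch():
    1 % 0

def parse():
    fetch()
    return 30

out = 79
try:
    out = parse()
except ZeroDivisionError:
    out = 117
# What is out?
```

Step-by-step execution trace:
1. out starts at 79.
2. try: `parse()` calls `fetch()`.
3. `fetch()` evaluates `1 % 0`, which raises ZeroDivisionError; it propagates through parse (uncaught).
4. `return 30` in parse is not reached; the assignment to out does not complete.
5. `except ZeroDivisionError` matches → out = 117.
Result: 117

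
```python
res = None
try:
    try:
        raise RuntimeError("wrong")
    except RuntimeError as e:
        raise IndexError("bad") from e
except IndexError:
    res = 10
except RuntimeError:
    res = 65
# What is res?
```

Step-by-step execution trace:
1. Inner try raises RuntimeError; inner `except RuntimeError as e` catches it.
2. `raise IndexError(...) from e` raises IndexError (RuntimeError is attached as __cause__, but only IndexError is active).
3. Outer `except IndexError` matches → res = 10.
4. `except RuntimeError` is not reached.
Result: 10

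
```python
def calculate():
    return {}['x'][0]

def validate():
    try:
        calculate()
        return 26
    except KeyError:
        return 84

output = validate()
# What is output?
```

Step-by-step execution trace:
1. `validate()` calls `calculate()`.
2. `calculate()` evaluates `{}['x'][0]`, which raises KeyError; it propagates to the caller.
3. `return 26` is not reached.
4. `except KeyError` in validate matches → returns 84.
5. output = 84.
Result: 84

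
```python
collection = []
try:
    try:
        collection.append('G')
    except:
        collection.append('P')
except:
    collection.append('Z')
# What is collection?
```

Step-by-step execution trace:
1. Inner try: `collection.append('G')` → collection = ['G']. No exception raised.
2. Inner `except` is skipped.
3. Inner try completes normally; outer `except` is skipped.
Result: ['G']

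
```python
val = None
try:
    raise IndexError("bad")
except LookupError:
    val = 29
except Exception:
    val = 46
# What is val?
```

Step-by-step execution trace:
1. `raise IndexError(...)` raises IndexError.
2. `except LookupError` matches (IndexError is a subclass of LookupError) → val = 29.
3. `except Exception` is not reached.
Result: 29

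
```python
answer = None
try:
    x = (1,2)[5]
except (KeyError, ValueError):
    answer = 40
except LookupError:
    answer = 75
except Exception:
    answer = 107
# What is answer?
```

Step-by-step execution trace:
1. `x = (1,2)[5]` raises IndexError.
2. `except (KeyError, ValueError)` does not match IndexError; skipped.
3. `except LookupError` matches (IndexError is a subclass of LookupError) → answer = 75.
4. `except Exception` is not reached.
Result: 75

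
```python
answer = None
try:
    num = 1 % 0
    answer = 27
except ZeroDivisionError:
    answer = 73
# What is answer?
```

Step-by-step execution trace:
1. `num = 1 % 0` raises ZeroDivisionError.
2. `answer = 27` is not reached.
3. `except ZeroDivisionError` matches → answer = 73.
Result: 73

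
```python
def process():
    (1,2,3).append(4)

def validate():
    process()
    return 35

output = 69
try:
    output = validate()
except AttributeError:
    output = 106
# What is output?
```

Step-by-step execution trace:
1. output starts at 69.
2. try: `validate()` calls `process()`.
3. `process()` evaluates `(1,2,3).append(4)`, which raises AttributeError; it propagates through validate (uncaught).
4. `return 35` in validate is not reached; the assignment to output does not complete.
5. `except AttributeError` matches → output = 106.
Result: 106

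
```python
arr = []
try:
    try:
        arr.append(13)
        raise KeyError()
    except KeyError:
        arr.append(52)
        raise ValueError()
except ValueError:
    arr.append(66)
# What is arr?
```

Step-by-step execution trace:
1. Inner try: `arr.append(13)` → arr = [13].
2. `raise KeyError()` raises KeyError.
3. Inner `except KeyError` matches → `arr.append(52)` → arr = [13, 52].
4. `raise ValueError()` raises ValueError; propagates to outer try.
5. Outer `except ValueError` matches → `arr.append(66)` → arr = [13, 52, 66].
Result: [13, 52, 66]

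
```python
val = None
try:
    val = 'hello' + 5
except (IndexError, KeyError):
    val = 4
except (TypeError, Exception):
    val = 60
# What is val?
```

Step-by-step execution trace:
1. `val = 'hello' + 5` raises TypeError.
2. `except (IndexError, KeyError)` does not match TypeError; skipped.
3. `except (TypeError, Exception)` matches (TypeError is in the tuple) → val = 60.
Result: 60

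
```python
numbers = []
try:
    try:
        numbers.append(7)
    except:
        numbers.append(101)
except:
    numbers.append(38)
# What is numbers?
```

Step-by-step execution trace:
1. Inner try: `numbers.append(7)` → numbers = [7]. No exception raised.
2. Inner `except` is skipped.
3. Inner try completes normally; outer `except` is skipped.
Result: [7]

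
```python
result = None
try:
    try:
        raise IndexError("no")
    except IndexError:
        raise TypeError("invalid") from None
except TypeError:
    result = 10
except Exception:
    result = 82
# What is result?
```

Step-by-step execution trace:
1. Inner try raises IndexError; inner `except IndexError` catches it.
2. `raise TypeError(...) from None` raises TypeError (from None suppresses __context__, but the active exception is still TypeError).
3. Outer `except TypeError` matches → result = 10.
4. `except Exception` is not reached.
Result: 10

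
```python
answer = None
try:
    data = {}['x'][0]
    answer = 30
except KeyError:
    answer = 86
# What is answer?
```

Step-by-step execution trace:
1. `data = {}['x'][0]` raises KeyError.
2. `answer = 30` is not reached.
3. `except KeyError` matches → answer = 86.
Result: 86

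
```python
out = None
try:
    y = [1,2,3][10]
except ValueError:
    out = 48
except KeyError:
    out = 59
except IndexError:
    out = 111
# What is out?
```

Step-by-step execution trace:
1. `y = [1,2,3][10]` raises IndexError.
2. `except ValueError` does not match IndexError; skipped.
3. `except KeyError` does not match IndexError; skipped.
4. `except IndexError` matches → out = 111.
Result: 111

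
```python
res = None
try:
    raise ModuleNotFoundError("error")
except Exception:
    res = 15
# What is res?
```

Step-by-step execution trace:
1. `raise ModuleNotFoundError(...)` raises ModuleNotFoundError.
2. `except Exception` matches (ModuleNotFoundError is a subclass of Exception) → res = 15.
Result: 15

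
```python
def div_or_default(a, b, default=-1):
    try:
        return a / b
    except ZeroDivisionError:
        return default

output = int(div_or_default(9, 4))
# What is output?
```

Step-by-step execution trace:
1. `div_or_default(9, 4)` enters try: `return 9 / 4` → returns 2.25. No exception raised.
2. `except ZeroDivisionError` is skipped.
3. `int(2.25)` → 2 → output = 2.
Result: 2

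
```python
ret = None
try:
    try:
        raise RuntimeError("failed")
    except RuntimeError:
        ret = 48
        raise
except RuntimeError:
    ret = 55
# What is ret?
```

Step-by-step execution trace:
1. Inner try: `raise RuntimeError("failed")` raises RuntimeError.
2. Inner `except RuntimeError` matches → ret = 48.
3. bare `raise` re-raises the same RuntimeError.
4. Outer `except RuntimeError` matches → ret = 55.
Result: 55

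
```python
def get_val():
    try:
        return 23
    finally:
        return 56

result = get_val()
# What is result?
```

Step-by-step execution trace:
1. `get_val()` enters try: `return 23` sets pending return value 23.
2. Before returning, `finally: return 56` runs and overrides the pending return.
3. get_val() returns 56 → result = 56.
Result: 56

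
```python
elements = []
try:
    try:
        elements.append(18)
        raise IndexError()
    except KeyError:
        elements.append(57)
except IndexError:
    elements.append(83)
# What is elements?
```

Step-by-step execution trace:
1. Inner try: `elements.append(18)` → elements = [18].
2. `raise IndexError()` raises IndexError.
3. Inner `except KeyError` does not match IndexError; exception propagates to outer try.
4. Outer `except IndexError` matches → `elements.append(83)` → elements = [18, 83].
Result: [18, 83]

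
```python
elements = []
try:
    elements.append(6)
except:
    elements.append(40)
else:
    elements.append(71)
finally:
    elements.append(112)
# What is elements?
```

Step-by-step execution trace:
1. try: `elements.append(6)` → elements = [6]. No exception raised.
2. `except` is skipped.
3. `else` runs: `elements.append(71)` → elements = [6, 71].
4. `finally` always runs: `elements.append(112)` → elements = [6, 71, 112].
Result: [6, 71, 112]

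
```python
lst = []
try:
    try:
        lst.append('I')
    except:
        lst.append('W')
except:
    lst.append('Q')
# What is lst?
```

Step-by-step execution trace:
1. Inner try: `lst.append('I')` → lst = ['I']. No exception raised.
2. Inner `except` is skipped.
3. Inner try completes normally; outer `except` is skipped.
Result: ['I']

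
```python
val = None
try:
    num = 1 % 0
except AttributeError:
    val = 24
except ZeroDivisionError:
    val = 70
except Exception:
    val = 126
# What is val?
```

Step-by-step execution trace:
1. `num = 1 % 0` raises ZeroDivisionError.
2. `except AttributeError` does not match ZeroDivisionError; skipped.
3. `except ZeroDivisionError` matches → val = 70.
4. Remaining except clauses are skipped.
Result: 70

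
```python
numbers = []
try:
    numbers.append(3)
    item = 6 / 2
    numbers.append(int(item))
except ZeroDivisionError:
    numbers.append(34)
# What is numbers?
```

Step-by-step execution trace:
1. try: `numbers.append(3)` → numbers = [3].
2. `item = 6 / 2` → item = 3.0. No exception raised.
3. `numbers.append(int(item))` → numbers = [3, 3].
4. `except ZeroDivisionError` is skipped (no exception was raised).
Result: [3, 3]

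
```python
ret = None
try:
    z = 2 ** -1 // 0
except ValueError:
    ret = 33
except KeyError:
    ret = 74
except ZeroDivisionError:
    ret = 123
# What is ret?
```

Step-by-step execution trace:
1. `z = 2 ** -1 // 0` raises ZeroDivisionError.
2. `except ValueError` does not match ZeroDivisionError; skipped.
3. `except KeyError` does not match ZeroDivisionError; skipped.
4. `except ZeroDivisionError` matches → ret = 123.
Result: 123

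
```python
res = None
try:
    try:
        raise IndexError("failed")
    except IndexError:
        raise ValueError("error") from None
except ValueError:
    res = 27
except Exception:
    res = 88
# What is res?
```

Step-by-step execution trace:
1. Inner try raises IndexError; inner `except IndexError` catches it.
2. `raise ValueError(...) from None` raises ValueError (from None suppresses __context__, but the active exception is still ValueError).
3. Outer `except ValueError` matches → res = 27.
4. `except Exception` is not reached.
Result: 27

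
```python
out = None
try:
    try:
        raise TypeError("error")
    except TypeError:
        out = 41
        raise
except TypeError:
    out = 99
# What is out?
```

Step-by-step execution trace:
1. Inner try: `raise TypeError("error")` raises TypeError.
2. Inner `except TypeError` matches → out = 41.
3. bare `raise` re-raises the same TypeError.
4. Outer `except TypeError` matches → out = 99.
Result: 99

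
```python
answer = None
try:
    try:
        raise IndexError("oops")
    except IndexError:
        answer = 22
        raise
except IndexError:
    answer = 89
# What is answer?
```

Step-by-step execution trace:
1. Inner try: `raise IndexError("oops")` raises IndexError.
2. Inner `except IndexError` matches → answer = 22.
3. bare `raise` re-raises the same IndexError.
4. Outer `except IndexError` matches → answer = 89.
Result: 89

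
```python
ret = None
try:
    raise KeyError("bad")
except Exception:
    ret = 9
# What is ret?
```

Step-by-step execution trace:
1. `raise KeyError(...)` raises KeyError.
2. `except Exception` matches (KeyError is a subclass of Exception) → ret = 9.
Result: 9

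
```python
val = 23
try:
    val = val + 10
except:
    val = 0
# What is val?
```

Step-by-step execution trace:
1. val starts at 23.
2. try: `val = val + 10` → val = 33. No exception raised.
3. `except` is skipped.
Result: 33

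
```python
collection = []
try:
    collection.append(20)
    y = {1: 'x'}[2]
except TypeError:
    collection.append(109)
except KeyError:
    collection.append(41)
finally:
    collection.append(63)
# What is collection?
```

Step-by-step execution trace:
1. try: `collection.append(20)` → collection = [20].
2. `y = {1: 'x'}[2]` raises KeyError.
3. `except TypeError` does not match KeyError; skipped.
4. `except KeyError` matches → `collection.append(41)` → collection = [20, 41].
5. finally always runs: `collection.append(63)` → collection = [20, 41, 63].
Result: [20, 41, 63]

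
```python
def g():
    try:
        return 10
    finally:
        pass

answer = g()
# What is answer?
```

Step-by-step execution trace:
1. `g()` enters try: `return 10` sets pending return value 10.
2. Before returning, `finally: pass` runs (no effect).
3. g() returns 10 → answer = 10.
Result: 10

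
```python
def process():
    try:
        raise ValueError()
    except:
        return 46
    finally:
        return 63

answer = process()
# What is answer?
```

Step-by-step execution trace:
1. `process()` enters try: `raise ValueError()` raises ValueError.
2. bare `except` matches → `return 46` sets pending return value 46.
3. Before returning, `finally: return 63` runs and overrides the pending return.
4. process() returns 63 → answer = 63.
Result: 63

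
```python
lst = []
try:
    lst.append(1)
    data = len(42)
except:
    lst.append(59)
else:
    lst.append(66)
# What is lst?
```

Step-by-step execution trace:
1. try: `lst.append(1)` → lst = [1].
2. `data = len(42)` raises TypeError.
3. bare `except` matches → `lst.append(59)` → lst = [1, 59].
4. `else` is skipped (an exception was raised).
Result: [1, 59]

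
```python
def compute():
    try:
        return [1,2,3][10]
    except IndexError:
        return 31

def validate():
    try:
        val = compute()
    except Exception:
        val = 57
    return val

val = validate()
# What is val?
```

Step-by-step execution trace:
1. `validate()` calls `compute()`.
2. In compute: `[1,2,3][10]` raises IndexError; `except IndexError` catches it → returns 31.
3. In validate: `val = compute()` → val = 31. No exception reaches validate.
4. `except Exception` is skipped; validate returns 31.
5. val = 31.
Result: 31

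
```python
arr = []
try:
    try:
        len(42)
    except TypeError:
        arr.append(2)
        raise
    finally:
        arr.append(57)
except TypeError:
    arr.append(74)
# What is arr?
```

Step-by-step execution trace:
1. Inner try: `len(42)` raises TypeError.
2. Inner `except TypeError` matches → `arr.append(2)` → arr = [2].
3. bare `raise` re-raises TypeError.
4. Inner `finally` runs during unwinding: `arr.append(57)` → arr = [2, 57].
5. Outer `except TypeError` matches → `arr.append(74)` → arr = [2, 57, 74].
Result: [2, 57, 74]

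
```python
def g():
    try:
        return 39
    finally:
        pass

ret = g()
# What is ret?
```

Step-by-step execution trace:
1. `g()` enters try: `return 39` sets pending return value 39.
2. Before returning, `finally: pass` runs (no effect).
3. g() returns 39 → ret = 39.
Result: 39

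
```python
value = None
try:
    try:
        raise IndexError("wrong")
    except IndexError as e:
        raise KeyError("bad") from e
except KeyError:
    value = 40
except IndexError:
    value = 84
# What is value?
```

Step-by-step execution trace:
1. Inner try raises IndexError; inner `except IndexError as e` catches it.
2. `raise KeyError(...) from e` raises KeyError (IndexError is attached as __cause__, but only KeyError is active).
3. Outer `except KeyError` matches → value = 40.
4. `except IndexError` is not reached.
Result: 40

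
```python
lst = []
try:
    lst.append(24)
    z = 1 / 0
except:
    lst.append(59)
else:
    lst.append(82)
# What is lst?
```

Step-by-step execution trace:
1. try: `lst.append(24)` → lst = [24].
2. `z = 1 / 0` raises ZeroDivisionError.
3. bare `except` matches → `lst.append(59)` → lst = [24, 59].
4. `else` is skipped (an exception was raised).
Result: [24, 59]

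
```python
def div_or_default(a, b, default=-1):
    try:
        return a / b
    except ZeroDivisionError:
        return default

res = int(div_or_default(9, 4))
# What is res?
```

Step-by-step execution trace:
1. `div_or_default(9, 4)` enters try: `return 9 / 4` → returns 2.25. No exception raised.
2. `except ZeroDivisionError` is skipped.
3. `int(2.25)` → 2 → res = 2.
Result: 2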